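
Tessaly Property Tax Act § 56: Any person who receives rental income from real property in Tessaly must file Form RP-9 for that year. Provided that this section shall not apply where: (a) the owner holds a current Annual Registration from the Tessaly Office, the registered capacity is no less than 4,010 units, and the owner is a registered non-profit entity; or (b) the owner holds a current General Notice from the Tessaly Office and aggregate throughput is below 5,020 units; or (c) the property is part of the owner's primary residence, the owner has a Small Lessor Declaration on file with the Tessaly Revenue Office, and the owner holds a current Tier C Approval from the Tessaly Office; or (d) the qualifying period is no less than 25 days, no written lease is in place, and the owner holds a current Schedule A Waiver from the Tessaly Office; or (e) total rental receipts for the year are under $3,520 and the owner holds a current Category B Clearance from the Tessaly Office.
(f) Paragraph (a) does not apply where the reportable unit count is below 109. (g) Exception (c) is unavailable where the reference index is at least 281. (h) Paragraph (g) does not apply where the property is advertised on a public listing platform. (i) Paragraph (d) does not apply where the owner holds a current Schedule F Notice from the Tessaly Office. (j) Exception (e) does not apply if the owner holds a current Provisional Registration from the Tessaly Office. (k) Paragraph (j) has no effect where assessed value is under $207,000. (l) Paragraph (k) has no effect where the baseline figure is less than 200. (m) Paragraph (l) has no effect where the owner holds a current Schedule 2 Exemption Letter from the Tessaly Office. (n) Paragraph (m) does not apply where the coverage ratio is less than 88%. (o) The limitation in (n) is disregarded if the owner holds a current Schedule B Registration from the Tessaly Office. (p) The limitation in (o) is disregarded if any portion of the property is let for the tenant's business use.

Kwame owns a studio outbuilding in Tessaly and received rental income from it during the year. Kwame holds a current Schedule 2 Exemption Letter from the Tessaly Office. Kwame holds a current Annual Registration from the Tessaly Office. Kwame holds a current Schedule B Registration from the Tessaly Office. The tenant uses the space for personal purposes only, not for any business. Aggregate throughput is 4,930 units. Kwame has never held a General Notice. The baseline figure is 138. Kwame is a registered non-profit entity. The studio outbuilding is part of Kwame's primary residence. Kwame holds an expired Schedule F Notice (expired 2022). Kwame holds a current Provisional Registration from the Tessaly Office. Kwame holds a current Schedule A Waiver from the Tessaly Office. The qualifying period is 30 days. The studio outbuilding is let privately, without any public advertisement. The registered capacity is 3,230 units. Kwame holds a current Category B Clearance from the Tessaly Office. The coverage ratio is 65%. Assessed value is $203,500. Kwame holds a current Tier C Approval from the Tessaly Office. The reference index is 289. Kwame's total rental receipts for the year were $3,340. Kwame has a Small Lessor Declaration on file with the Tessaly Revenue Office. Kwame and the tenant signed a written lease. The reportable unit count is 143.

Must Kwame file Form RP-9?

No — exception (e) applies; Kwame is not required to file Form RP-9.

Exception (a) fails — the registered capacity is 3,230 units, short of 4,010 units.
Exception (b) fails — there is no General Notice in force.
Exception (c) is satisfied on its face — the studio outbuilding is part of the primary residence; a Small Lessor Declaration is on file; a current Tier C Approval is held. Turning to paragraphs (g)–(h): (g) operates against (c): the reference index is 289, meeting the 281 threshold. (h), which would lift (g), is inapplicable — the property is let privately without advertisement. (c) is therefore removed.
Exception (d) fails — a written lease is in place.
All of (e)'s requirements are met (total rental receipts for the year are $3,340, under the $3,520 limit; a current Category B Clearance is held). Under paragraphs (j)–(p): (j) would limit (e) — a current Provisional Registration is held — but (k) sets (j) aside: (k) operates against (j): assessed value is $203,500, under the $207,000 limit. (l) would limit (k) — the baseline figure is 138, less than the 200 limit — but (m) sets (l) aside: (m) is triggered — a current Schedule 2 Exemption Letter is held. (n) would limit (m) — the coverage ratio is 65%, less than the 88% limit — but (o) sets (n) aside: (o) operates against (n): a current Schedule B Registration is held. (p) is not triggered (the space is used for personal purposes only), so (o) stands. Exception (e) stands.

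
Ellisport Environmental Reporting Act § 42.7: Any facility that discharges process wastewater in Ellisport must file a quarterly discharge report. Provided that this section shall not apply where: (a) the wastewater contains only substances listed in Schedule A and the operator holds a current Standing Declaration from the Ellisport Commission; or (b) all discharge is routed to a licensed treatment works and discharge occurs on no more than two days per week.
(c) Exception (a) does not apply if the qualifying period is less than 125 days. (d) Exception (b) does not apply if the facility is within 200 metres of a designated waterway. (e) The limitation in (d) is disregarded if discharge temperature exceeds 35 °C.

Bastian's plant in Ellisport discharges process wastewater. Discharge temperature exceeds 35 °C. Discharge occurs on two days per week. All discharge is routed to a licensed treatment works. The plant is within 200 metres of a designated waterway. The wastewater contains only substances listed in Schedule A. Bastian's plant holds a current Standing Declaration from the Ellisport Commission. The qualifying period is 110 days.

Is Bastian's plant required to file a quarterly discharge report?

All of (a)'s requirements are met (the wastewater is Schedule-A-only; a current Standing Declaration is held). However, paragraph (c) must be considered: (c) operates against (a): the qualifying period is 110 days, less than the 125 days limit. Exception (a) does not apply.
All of (b)'s requirements are met (discharge is routed to a licensed treatment works; discharge occurs on no more than two days per week). Under paragraphs (d)–(e): (d) applies (the plant is within 200 m of a designated waterway), but is itself disapplied by (e): (e) is triggered — discharge temperature exceeds 35 °C. Exception (b) stands.

No — exception (b) applies; Bastian's plant is not required to file a quarterly discharge report.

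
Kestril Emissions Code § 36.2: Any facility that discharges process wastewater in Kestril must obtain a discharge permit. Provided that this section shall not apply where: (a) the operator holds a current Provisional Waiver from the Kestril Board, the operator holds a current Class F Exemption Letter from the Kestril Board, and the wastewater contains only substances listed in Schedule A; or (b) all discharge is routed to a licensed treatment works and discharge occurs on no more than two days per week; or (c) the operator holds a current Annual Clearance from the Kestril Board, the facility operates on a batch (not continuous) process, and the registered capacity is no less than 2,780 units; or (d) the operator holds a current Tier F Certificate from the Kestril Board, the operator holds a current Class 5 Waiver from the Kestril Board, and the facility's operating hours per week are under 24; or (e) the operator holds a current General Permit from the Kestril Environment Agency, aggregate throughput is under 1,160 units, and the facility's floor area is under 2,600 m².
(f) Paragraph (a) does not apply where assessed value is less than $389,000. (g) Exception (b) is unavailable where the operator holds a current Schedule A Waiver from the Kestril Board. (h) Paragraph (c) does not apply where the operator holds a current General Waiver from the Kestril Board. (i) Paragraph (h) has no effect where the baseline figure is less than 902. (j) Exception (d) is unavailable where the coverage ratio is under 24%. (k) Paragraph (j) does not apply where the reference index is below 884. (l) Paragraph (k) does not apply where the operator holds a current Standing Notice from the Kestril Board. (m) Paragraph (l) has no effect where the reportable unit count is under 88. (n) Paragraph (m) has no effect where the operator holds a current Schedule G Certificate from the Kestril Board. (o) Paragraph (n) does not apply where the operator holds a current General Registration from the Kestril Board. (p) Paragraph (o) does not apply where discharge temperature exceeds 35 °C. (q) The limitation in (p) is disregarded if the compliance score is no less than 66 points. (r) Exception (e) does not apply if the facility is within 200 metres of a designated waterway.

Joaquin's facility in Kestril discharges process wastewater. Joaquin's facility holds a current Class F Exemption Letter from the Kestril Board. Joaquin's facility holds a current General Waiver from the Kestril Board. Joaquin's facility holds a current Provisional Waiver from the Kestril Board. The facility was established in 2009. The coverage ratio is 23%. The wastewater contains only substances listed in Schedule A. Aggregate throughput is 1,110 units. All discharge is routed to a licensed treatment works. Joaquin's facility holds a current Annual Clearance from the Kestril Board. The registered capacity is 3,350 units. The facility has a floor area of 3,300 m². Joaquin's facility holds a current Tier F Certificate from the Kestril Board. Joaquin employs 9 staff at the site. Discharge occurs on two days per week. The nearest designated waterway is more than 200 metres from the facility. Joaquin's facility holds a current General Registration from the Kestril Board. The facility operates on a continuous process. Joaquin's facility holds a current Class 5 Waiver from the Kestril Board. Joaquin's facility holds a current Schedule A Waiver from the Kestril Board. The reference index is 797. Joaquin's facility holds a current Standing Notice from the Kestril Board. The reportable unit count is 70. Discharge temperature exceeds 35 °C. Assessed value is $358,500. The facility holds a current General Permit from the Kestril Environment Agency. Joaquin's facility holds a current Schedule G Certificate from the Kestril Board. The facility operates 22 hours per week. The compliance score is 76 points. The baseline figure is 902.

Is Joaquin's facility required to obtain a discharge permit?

Exception (a): a current Provisional Waiver is held; a current Class F Exemption Letter is held; the wastewater is Schedule-A-only — every condition holds. But: (f) operates against (a): assessed value is $358,500, less than the $389,000 limit. So (a) is unavailable.
Exception (b): discharge is routed to a licensed treatment works; discharge occurs on no more than two days per week — every condition holds. Turning to paragraph (g): (g) operates against (b): a current Schedule A Waiver is held. Exception (b) does not apply.
Exception (c) does not apply: the facility operates on a continuous process.
All of (d)'s requirements are met (a current Tier F Certificate is held; a current Class 5 Waiver is held; the facility's operating hours per week are 22, under the 24 limit). Under paragraphs (j)–(q): (j) would limit (d) — the coverage ratio is 23%, under the 24% limit — but (k) sets (j) aside: (k) operates against (j): the reference index is 797, below the 884 limit. (l) would limit (k) — a current Standing Notice is held — but (m) sets (l) aside: (m) operates against (l): the reportable unit count is 70, under the 88 limit. (n) is triggered (a current Schedule G Certificate is held), but is displaced by (o): (o) operates — a current General Registration is held. (p) would limit (o) — discharge temperature exceeds 35 °C — but (q) sets (p) aside: (q) operates against (p): the compliance score is 76 points, meeting the 66 points threshold. So (d) applies.
Exception (e) requires that the facility's floor area is under 2,600 m²; but the facility's floor area is 3,300 m², not under 2,600 m², so (e) is unavailable.

No — exception (d) applies; Joaquin's facility is not required to obtain a discharge permit.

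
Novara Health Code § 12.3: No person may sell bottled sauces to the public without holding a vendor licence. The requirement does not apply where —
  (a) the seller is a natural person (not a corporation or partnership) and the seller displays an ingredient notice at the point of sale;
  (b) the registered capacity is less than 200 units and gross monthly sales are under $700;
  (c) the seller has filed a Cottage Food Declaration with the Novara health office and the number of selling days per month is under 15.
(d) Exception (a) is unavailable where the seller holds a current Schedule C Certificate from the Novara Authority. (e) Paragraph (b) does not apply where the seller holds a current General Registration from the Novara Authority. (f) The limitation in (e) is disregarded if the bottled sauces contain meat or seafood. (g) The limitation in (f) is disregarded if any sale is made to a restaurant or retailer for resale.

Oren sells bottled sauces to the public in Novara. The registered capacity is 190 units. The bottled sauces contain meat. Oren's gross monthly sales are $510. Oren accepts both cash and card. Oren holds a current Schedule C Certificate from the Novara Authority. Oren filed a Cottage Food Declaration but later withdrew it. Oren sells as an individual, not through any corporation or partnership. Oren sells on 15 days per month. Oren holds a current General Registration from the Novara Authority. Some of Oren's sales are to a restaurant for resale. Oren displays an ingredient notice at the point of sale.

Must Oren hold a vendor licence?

Yes — Oren must hold a vendor licence.

All of (a)'s requirements are met (the seller is a natural person; an ingredient notice is displayed). But applying paragraph (d): (d) operates against (a): a current Schedule C Certificate is held. So (a) is unavailable.
Exception (b): the registered capacity is 190 units, less than the 200 units limit; gross monthly sales are $510, under the $700 limit — every condition holds. Turning to paragraphs (e)–(g): (e) operates against (b): a current General Registration is held. (f) operates (the bottled sauces contain meat), but is displaced by (g): (g) operates against (f): some sales are to a restaurant for resale. Exception (b) does not apply.
Exception (c) fails — the Cottage Food Declaration was withdrawn.
No exception displaces § 12.3.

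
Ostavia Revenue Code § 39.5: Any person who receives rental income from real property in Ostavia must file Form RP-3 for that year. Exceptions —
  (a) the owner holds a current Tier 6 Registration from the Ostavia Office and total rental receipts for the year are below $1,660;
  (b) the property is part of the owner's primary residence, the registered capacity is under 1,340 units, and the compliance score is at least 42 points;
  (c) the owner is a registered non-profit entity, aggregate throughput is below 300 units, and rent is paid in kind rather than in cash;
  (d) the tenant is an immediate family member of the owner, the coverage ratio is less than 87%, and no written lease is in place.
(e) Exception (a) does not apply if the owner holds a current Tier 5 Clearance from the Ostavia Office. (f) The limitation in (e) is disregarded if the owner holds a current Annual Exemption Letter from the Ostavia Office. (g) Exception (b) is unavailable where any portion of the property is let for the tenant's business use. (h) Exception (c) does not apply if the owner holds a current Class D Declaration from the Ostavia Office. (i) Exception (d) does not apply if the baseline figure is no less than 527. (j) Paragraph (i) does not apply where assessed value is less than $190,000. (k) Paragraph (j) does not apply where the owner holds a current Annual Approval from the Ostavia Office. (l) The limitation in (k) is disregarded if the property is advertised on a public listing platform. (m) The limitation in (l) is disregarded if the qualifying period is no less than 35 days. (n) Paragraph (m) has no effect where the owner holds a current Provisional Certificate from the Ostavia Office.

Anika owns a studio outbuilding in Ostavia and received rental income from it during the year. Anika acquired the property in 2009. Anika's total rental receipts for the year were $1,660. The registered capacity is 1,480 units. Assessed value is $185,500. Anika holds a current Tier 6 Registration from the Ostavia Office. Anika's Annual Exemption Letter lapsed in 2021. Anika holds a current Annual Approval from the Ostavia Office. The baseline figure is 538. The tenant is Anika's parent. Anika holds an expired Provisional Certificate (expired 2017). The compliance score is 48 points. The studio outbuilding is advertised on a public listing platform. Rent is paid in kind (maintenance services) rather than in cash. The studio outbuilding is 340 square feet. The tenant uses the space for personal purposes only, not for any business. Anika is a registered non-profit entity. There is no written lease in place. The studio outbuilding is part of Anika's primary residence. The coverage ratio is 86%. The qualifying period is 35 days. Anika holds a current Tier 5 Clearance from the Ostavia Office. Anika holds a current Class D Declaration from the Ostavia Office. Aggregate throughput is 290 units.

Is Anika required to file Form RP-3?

Yes — Anika must file Form RP-3.

Exception (a) fails — total rental receipts for the year are $1,660, not below $1,660.
Exception (b) fails — the registered capacity is 1,480 units, not under 1,340 units.
All of (c)'s requirements are met (Anika is a registered non-profit; aggregate throughput is 290 units, below the 300 units limit; rent is paid in kind). But: (h) operates against (c): a current Class D Declaration is held. So (c) is unavailable.
Exception (d): the tenant is an immediate family member; the coverage ratio is 86%, less than the 87% limit; there is no written lease — every condition holds. But: (i) operates against (d): the baseline figure is 538, meeting the 527 threshold. (j) would limit (i) — assessed value is $185,500, less than the $190,000 limit — but (k) sets (j) aside: (k) applies — a current Annual Approval is held. (l) operates (the property is publicly advertised), but is itself disapplied by (m): (m) operates against (l): the qualifying period is 35 days, meeting the 35 days threshold. (n) is inapplicable (no current Provisional Certificate is held), so (m) stands. Exception (d) does not apply.
No exception applies. The general rule governs.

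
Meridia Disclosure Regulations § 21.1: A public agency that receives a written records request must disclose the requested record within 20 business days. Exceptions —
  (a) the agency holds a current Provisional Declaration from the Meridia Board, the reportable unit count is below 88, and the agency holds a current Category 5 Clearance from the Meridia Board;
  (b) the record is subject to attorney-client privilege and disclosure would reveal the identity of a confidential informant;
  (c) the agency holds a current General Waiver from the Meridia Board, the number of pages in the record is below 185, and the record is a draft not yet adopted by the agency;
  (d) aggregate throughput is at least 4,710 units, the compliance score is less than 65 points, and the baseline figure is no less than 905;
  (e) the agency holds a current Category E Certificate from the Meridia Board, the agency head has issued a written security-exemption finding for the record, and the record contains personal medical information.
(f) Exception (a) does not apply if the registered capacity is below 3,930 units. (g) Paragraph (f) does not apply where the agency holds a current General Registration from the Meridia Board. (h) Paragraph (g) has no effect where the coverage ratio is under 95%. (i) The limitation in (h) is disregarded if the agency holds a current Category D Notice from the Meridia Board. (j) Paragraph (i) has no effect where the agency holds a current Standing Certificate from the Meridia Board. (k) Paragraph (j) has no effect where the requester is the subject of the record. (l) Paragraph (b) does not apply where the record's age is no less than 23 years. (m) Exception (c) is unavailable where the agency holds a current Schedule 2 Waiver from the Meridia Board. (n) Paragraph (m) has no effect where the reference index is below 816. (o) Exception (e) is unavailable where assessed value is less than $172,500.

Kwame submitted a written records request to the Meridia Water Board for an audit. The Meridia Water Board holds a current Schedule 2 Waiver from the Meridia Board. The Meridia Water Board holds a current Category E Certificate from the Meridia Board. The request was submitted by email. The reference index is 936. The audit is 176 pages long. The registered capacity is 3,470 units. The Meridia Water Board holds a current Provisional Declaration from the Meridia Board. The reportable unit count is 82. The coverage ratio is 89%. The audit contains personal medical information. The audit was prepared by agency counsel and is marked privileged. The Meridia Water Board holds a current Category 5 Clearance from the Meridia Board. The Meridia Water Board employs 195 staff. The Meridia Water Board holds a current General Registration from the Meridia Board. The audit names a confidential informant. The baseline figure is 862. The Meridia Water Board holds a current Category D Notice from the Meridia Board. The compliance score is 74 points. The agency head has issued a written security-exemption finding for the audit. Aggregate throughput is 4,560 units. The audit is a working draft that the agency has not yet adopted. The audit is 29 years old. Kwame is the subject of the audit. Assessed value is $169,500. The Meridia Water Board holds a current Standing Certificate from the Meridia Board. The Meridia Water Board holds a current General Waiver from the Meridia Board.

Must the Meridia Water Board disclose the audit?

No — exception (a) applies; the Meridia Water Board is not required to disclose the audit.

Exception (a): a current Provisional Declaration is held; the reportable unit count is 82, below the 88 limit; a current Category 5 Clearance is held — every condition holds. Applying paragraphs (f)–(k): (f) is triggered (the registered capacity is 3,470 units, below the 3,930 units limit), but is overridden by (g): (g) operates against (f): a current General Registration is held. (h) would limit (g) — the coverage ratio is 89%, under the 95% limit — but (i) sets (h) aside: (i) operates against (h): a current Category D Notice is held. (j) would limit (i) — a current Standing Certificate is held — but (k) sets (j) aside: (k) operates against (j): Kwame is the subject of the audit. So (a) applies.
Exception (b)'s conditions are all satisfied: the audit is privileged; the audit names a confidential informant. However, paragraph (l) must be considered: (l) operates against (b): the record's age is 29 years, meeting the 23 years threshold. Exception (b) does not apply.
Exception (c) is satisfied on its face — a current General Waiver is held; the number of pages in the record is 176, below the 185 limit; the audit is an unadopted draft. But applying paragraphs (m)–(n): (m) is triggered — a current Schedule 2 Waiver is held. (n) is not engaged (the reference index is 936, not below 816), so (m) stands. So (c) is unavailable.
Exception (d) requires that aggregate throughput is at least 4,710 units; but aggregate throughput is 4,560 units, short of 4,710 units, so (d) is unavailable.
All of (e)'s requirements are met (a current Category E Certificate is held; a written security-exemption finding has been issued; the audit contains personal medical information). However, paragraph (o) must be considered: (o) is engaged — assessed value is $169,500, less than the $172,500 limit. So (e) is unavailable.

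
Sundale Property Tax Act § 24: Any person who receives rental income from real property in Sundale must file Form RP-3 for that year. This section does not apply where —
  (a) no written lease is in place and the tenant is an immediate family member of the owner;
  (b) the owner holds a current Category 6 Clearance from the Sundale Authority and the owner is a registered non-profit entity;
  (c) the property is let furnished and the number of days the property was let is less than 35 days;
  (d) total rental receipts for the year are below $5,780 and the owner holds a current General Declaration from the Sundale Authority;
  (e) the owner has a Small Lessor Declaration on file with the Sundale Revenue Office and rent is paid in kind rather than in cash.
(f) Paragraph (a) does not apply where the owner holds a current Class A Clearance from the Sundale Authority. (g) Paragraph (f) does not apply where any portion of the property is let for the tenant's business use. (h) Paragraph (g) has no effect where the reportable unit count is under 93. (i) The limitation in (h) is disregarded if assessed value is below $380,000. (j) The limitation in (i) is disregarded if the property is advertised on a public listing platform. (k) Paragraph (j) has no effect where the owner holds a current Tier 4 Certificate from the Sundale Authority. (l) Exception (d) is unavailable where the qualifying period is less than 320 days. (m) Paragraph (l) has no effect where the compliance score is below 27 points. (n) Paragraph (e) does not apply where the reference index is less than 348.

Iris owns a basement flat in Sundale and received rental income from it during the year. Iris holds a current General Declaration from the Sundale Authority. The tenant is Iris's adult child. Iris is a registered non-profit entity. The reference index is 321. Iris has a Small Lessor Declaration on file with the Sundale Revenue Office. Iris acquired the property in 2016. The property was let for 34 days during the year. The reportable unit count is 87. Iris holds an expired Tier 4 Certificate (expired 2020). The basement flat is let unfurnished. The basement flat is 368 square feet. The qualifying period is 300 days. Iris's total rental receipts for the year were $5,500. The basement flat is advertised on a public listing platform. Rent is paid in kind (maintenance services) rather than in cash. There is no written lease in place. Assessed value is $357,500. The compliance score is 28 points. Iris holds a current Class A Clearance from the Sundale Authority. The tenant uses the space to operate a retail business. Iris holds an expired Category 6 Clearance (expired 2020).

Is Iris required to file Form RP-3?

Exception (a)'s conditions are all satisfied: there is no written lease; the tenant is an immediate family member. But applying paragraphs (f)–(k): (f) is engaged — a current Class A Clearance is held. (g) would limit (f) — the space is let for business use — but (h) sets (g) aside: (h) applies — the reportable unit count is 87, under the 93 limit. (i) would limit (h) — assessed value is $357,500, below the $380,000 limit — but (j) sets (i) aside: (j) is engaged — the property is publicly advertised. (k), which would lift (j), is inapplicable — there is no Tier 4 Certificate in force. Exception (a) does not apply.
Exception (b) does not apply: no current Category 6 Clearance is held.
Exception (c) does not apply: the property is let unfurnished.
Exception (d) is satisfied on its face — total rental receipts for the year are $5,500, below the $5,780 limit; a current General Declaration is held. But applying paragraphs (l)–(m): (l) operates against (d): the qualifying period is 300 days, less than the 320 days limit. (m), which would lift (l), is inapplicable — the compliance score is 28 points, not below 27 points. Exception (d) does not apply.
Exception (e)'s conditions are all satisfied: a Small Lessor Declaration is on file; rent is paid in kind. But applying paragraph (n): (n) is triggered — the reference index is 321, less than the 348 limit. So (e) is unavailable.
No exception applies. The general rule governs.

Yes — Iris must file Form RP-3.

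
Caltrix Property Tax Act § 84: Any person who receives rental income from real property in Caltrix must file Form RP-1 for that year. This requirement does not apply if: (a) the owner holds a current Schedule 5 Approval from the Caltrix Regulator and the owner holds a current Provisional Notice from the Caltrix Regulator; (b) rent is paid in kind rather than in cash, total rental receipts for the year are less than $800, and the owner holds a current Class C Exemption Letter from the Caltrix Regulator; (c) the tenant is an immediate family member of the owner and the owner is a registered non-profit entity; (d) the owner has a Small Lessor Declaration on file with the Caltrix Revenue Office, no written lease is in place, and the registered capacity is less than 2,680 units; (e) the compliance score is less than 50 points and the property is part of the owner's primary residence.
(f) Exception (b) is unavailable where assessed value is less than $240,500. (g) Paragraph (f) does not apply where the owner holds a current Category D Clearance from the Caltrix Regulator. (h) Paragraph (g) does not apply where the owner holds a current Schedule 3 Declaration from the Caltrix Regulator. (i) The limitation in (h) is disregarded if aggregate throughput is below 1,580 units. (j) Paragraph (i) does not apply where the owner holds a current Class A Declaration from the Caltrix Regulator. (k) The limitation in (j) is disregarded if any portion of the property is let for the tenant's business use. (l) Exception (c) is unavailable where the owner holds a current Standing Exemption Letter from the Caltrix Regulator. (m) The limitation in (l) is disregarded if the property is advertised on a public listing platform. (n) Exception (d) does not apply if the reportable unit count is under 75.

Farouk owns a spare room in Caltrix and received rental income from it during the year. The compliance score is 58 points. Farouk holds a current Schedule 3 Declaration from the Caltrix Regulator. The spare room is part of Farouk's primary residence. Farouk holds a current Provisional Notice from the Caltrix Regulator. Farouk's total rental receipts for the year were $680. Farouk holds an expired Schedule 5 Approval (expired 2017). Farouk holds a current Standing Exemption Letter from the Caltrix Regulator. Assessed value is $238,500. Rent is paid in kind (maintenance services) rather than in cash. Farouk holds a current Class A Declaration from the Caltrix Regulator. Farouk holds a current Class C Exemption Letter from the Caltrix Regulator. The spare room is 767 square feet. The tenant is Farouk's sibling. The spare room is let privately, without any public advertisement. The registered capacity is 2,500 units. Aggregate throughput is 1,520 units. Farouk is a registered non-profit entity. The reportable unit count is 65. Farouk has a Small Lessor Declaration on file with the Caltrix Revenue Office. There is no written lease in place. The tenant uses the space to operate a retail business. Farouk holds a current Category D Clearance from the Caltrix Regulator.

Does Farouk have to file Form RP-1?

No — exception (b) applies; Farouk is not required to file Form RP-1.

Exception (a) fails — no current Schedule 5 Approval is held.
All of (b)'s requirements are met (rent is paid in kind; total rental receipts for the year are $680, less than the $800 limit; a current Class C Exemption Letter is held). Under paragraphs (f)–(k): (f) is engaged (assessed value is $238,500, less than the $240,500 limit), but yields to (g): (g) applies — a current Category D Clearance is held. (h) applies (a current Schedule 3 Declaration is held), but is displaced by (i): (i) operates against (h): aggregate throughput is 1,520 units, below the 1,580 units limit. (j) would limit (i) — a current Class A Declaration is held — but (k) sets (j) aside: (k) applies — the space is let for business use. Exception (b) stands.
Exception (c): the tenant is an immediate family member; Farouk is a registered non-profit — every condition holds. But: (l) applies — a current Standing Exemption Letter is held. (m), which would lift (l), does not operate here — the property is let privately without advertisement. Exception (c) does not apply.
All of (d)'s requirements are met (a Small Lessor Declaration is on file; there is no written lease; the registered capacity is 2,500 units, less than the 2,680 units limit). Turning to paragraph (n): (n) operates against (d): the reportable unit count is 65, under the 75 limit. So (d) is unavailable.
Exception (e) does not apply: the compliance score is 58 points, not less than 50 points.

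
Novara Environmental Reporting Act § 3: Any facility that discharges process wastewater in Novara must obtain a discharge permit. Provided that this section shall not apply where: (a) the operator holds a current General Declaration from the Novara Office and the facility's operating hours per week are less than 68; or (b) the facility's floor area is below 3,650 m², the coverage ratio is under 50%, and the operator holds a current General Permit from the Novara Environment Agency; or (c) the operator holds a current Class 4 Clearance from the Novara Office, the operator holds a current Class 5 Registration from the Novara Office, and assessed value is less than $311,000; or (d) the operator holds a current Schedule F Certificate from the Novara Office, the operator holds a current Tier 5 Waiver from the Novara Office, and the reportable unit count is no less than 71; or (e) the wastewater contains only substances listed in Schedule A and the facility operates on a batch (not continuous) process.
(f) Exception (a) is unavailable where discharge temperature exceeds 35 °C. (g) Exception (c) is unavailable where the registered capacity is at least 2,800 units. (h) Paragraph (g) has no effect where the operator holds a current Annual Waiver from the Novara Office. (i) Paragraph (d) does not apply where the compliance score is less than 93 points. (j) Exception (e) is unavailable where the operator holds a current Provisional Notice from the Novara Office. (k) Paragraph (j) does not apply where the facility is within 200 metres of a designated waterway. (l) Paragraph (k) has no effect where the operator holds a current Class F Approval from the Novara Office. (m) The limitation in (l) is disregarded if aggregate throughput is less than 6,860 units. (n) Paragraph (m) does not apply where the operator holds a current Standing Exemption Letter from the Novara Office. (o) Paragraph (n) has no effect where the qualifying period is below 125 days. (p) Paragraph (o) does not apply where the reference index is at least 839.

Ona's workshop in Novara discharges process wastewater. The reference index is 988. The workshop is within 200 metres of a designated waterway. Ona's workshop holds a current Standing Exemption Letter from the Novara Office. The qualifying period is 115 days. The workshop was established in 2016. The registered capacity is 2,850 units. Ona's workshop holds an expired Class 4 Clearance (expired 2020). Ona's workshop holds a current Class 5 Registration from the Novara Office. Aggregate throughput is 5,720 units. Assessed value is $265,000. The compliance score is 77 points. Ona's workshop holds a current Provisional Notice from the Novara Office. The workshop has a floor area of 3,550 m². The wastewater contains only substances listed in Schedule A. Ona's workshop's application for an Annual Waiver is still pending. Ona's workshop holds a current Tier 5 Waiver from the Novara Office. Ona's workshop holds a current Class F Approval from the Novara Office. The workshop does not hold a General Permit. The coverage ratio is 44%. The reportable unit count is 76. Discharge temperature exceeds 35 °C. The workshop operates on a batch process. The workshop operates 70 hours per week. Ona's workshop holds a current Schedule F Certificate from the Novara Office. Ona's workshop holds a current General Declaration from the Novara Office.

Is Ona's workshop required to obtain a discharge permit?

Exception (a) requires that the facility's operating hours per week are less than 68; but the facility's operating hours per week are 70, not less than 68, so (a) is unavailable.
Exception (b) requires that the operator holds a current General Permit from the Novara Environment Agency; but no General Permit is held, so (b) is unavailable.
Exception (c) requires that the operator holds a current Class 4 Clearance from the Novara Office; but there is no Class 4 Clearance in force, so (c) is unavailable.
Exception (d): a current Schedule F Certificate is held; a current Tier 5 Waiver is held; the reportable unit count is 76, meeting the 71 threshold — every condition holds. But: (i) is engaged — the compliance score is 77 points, less than the 93 points limit. So (d) is unavailable.
Exception (e): the wastewater is Schedule-A-only; the facility operates on a batch process — every condition holds. However, paragraphs (j)–(p) must be considered: (j) operates against (e): a current Provisional Notice is held. (k) is engaged (the workshop is within 200 m of a designated waterway), but is overridden by (l): (l) is triggered — a current Class F Approval is held. (m) is engaged (aggregate throughput is 5,720 units, less than the 6,860 units limit), but is overridden by (n): (n) operates — a current Standing Exemption Letter is held. (o) is triggered (the qualifying period is 115 days, below the 125 days limit), but is itself disapplied by (p): (p) applies — the reference index is 988, meeting the 839 threshold. So (e) is unavailable.
No exception applies. The general rule governs.

Yes — Ona's workshop must obtain a discharge permit.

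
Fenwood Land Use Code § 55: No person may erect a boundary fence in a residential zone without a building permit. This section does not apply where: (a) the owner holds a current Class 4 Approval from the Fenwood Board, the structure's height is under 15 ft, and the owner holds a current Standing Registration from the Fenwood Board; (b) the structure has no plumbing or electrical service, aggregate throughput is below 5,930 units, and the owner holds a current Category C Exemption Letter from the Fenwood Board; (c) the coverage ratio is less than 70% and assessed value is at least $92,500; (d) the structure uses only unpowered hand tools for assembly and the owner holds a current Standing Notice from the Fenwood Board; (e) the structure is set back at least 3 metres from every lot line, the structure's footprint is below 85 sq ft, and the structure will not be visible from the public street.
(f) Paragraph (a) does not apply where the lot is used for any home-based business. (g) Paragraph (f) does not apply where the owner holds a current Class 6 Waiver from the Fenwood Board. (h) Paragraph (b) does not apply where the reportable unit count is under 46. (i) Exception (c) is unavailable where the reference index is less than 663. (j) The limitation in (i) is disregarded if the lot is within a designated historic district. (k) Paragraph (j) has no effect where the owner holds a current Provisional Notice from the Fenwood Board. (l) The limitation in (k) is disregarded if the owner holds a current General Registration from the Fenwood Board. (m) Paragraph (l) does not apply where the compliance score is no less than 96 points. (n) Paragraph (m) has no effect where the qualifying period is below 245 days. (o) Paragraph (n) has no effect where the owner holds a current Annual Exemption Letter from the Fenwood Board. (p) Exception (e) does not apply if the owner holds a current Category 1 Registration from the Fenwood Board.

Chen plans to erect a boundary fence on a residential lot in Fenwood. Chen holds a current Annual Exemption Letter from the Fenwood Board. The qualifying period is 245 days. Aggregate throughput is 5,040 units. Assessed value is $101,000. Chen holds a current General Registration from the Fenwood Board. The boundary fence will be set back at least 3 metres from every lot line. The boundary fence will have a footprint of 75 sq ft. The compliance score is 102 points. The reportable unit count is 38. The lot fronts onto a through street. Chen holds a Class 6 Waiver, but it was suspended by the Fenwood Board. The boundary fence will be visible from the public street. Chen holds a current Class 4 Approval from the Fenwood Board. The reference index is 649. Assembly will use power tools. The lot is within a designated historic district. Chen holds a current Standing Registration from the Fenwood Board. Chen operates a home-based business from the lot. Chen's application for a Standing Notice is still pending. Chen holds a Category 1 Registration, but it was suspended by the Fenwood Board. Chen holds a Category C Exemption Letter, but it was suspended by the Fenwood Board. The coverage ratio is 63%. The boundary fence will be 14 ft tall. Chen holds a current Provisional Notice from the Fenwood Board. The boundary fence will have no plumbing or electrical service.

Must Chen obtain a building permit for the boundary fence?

Yes — Chen must obtain a building permit.

All of (a)'s requirements are met (a current Class 4 Approval is held; the structure's height is 14 ft, under the 15 ft limit; a current Standing Registration is held). But: (f) operates — a home-based business operates on the lot. (g) is not triggered (the Class 6 Waiver is not current), so (f) stands. (a) is therefore removed.
Exception (b) does not apply: there is no Category C Exemption Letter in force.
Exception (c)'s conditions are all satisfied: the coverage ratio is 63%, less than the 70% limit; assessed value is $101,000, meeting the $92,500 threshold. Turning to paragraphs (i)–(o): (i) applies — the reference index is 649, less than the 663 limit. (j) operates (the lot is in a historic district), but is displaced by (k): (k) operates against (j): a current Provisional Notice is held. (l) applies (a current General Registration is held), but is set aside by (m): (m) operates against (l): the compliance score is 102 points, meeting the 96 points threshold. (n) does not operate here (the qualifying period is 245 days, not below 245 days), so (m) stands. So (c) is unavailable.
Exception (d) does not apply: assembly uses power tools.
Exception (e) fails — the structure will be visible from the street.
No exception displaces § 55.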